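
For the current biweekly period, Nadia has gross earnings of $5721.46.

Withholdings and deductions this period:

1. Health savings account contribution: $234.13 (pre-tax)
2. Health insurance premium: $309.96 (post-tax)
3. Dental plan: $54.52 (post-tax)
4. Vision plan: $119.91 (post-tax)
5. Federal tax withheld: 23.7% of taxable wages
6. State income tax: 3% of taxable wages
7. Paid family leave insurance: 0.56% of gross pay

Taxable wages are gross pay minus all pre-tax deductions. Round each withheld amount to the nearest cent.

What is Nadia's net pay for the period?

$3505.78

Health savings account contribution: $234.13
Taxable wages = $5721.46 − $234.13 = $5487.33
Federal tax withheld: $5487.33 × 0.237 = $1300.50
State income tax: $5487.33 × 0.03 = $164.62
Paid family leave insurance: $5721.46 × 0.0056 = $32.04
Vision plan: $119.91
Dental plan: $54.52
Health insurance premium: $309.96
Total deductions = $234.13 + $1300.50 + $164.62 + $32.04 + $119.91 + $54.52 + $309.96 = $2215.68
Net pay = $5721.46 − $2215.68 = $3505.78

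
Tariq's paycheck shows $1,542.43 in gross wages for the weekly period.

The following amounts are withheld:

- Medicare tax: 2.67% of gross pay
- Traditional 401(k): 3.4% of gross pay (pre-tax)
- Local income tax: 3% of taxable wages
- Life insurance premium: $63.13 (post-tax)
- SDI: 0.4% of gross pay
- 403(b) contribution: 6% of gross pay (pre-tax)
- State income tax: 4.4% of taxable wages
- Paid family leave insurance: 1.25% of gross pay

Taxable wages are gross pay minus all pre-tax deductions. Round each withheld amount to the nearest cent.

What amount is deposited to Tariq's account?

$1,164.27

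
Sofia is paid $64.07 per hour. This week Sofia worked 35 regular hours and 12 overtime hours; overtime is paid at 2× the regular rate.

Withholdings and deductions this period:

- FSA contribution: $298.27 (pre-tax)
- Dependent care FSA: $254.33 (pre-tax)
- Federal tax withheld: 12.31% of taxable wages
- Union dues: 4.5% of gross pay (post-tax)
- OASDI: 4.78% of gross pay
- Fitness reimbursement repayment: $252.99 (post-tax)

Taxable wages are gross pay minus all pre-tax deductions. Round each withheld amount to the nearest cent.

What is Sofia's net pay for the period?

$2,226.43

Regular pay: 35 × $64.07 = $2,242.45
Overtime pay: 12 × $64.07 × 2 = $1,537.68
Gross pay = $2,242.45 + $1,537.68 = $3,780.13
FSA contribution: $298.27
Dependent care FSA: $254.33
Pre-tax total = $298.27 + $254.33 = $552.60
Taxable wages = $3,780.13 − $552.60 = $3,227.53
Federal tax withheld: $3,227.53 × 0.1231 = $397.31
OASDI: $3,780.13 × 0.0478 = $180.69
Union dues: $3,780.13 × 0.045 = $170.11
Fitness reimbursement repayment: $252.99
Total deductions = $298.27 + $254.33 + $397.31 + $180.69 + $170.11 + $252.99 = $1,553.70
Net pay = $3,780.13 − $1,553.70 = $2,226.43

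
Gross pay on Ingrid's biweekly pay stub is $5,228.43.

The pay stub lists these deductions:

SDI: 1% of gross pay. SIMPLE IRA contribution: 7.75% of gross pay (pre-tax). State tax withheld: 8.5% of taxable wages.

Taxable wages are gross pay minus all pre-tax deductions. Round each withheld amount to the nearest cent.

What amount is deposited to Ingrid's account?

$4,360.98

SIMPLE IRA contribution: $5,228.43 × 0.0775 = $405.20
Taxable wages = $5,228.43 − $405.20 = $4,823.23
State tax withheld: $4,823.23 × 0.085 = $409.97
SDI: $5,228.43 × 0.01 = $52.28
Total deductions = $405.20 + $409.97 + $52.28 = $867.45
Net pay = $5,228.43 − $867.45 = $4,360.98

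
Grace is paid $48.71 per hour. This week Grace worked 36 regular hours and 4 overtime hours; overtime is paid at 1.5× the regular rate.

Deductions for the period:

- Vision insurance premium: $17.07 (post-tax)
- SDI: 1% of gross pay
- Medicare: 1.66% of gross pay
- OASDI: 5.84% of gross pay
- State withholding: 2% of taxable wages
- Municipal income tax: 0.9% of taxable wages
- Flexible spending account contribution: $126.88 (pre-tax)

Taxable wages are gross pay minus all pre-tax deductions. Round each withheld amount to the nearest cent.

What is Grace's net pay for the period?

$1,672.32

Regular pay: 36 × $48.71 = $1,753.56
Overtime pay: 4 × $48.71 × 1.5 = $292.26
Gross pay = $1,753.56 + $292.26 = $2,045.82
Flexible spending account contribution: $126.88
Taxable wages = $2,045.82 − $126.88 = $1,918.94
Municipal income tax: $1,918.94 × 0.009 = $17.27
State withholding: $1,918.94 × 0.02 = $38.38
OASDI: $2,045.82 × 0.0584 = $119.48
SDI: $2,045.82 × 0.01 = $20.46
Medicare: $2,045.82 × 0.0166 = $33.96
Vision insurance premium: $17.07
Total deductions = $126.88 + $17.27 + $38.38 + $119.48 + $20.46 + $33.96 + $17.07 = $373.50
Net pay = $2,045.82 − $373.50 = $1,672.32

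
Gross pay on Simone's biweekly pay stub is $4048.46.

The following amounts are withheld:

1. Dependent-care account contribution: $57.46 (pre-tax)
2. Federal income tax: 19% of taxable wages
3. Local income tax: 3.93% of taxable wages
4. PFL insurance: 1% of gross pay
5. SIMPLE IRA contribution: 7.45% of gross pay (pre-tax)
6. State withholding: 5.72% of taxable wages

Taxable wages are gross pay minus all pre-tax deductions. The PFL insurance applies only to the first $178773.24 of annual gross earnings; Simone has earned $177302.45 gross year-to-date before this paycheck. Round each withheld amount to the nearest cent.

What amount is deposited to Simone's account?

$2617.68

SIMPLE IRA contribution: $4048.46 × 0.0745 = $301.61
Dependent-care account contribution: $57.46
Pre-tax total = $301.61 + $57.46 = $359.07
Taxable wages = $4048.46 − $359.07 = $3689.39
Federal income tax: $3689.39 × 0.19 = $700.98
State withholding: $3689.39 × 0.0572 = $211.03
Local income tax: $3689.39 × 0.0393 = $144.99
PFL insurance: only $178773.24 − $177302.45 = $1470.79 of this check is subject → $1470.79 × 0.01 = $14.71
Total deductions = $301.61 + $57.46 + $700.98 + $211.03 + $144.99 + $14.71 = $1430.78
Net pay = $4048.46 − $1430.78 = $2617.68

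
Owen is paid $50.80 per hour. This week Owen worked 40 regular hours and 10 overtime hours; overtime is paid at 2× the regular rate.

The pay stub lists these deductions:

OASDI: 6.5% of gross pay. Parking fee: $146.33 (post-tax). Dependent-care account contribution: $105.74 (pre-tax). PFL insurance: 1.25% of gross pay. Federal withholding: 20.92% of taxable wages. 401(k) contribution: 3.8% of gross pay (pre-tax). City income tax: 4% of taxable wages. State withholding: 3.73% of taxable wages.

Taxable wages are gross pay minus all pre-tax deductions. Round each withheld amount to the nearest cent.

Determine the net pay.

$1,634.11

Regular pay: 40 × $50.80 = $2,032.00
Overtime pay: 10 × $50.80 × 2 = $1,016.00
Gross pay = $2,032.00 + $1,016.00 = $3,048.00
401(k) contribution: $3,048.00 × 0.038 = $115.82
Dependent-care account contribution: $105.74
Pre-tax total = $115.82 + $105.74 = $221.56
Taxable wages = $3,048.00 − $221.56 = $2,826.44
City income tax: $2,826.44 × 0.04 = $113.06
Federal withholding: $2,826.44 × 0.2092 = $591.29
State withholding: $2,826.44 × 0.0373 = $105.43
OASDI: $3,048.00 × 0.065 = $198.12
PFL insurance: $3,048.00 × 0.0125 = $38.10
Parking fee: $146.33
Total deductions = $115.82 + $105.74 + $113.06 + $591.29 + $105.43 + $198.12 + $38.10 + $146.33 = $1,413.89
Net pay = $3,048.00 − $1,413.89 = $1,634.11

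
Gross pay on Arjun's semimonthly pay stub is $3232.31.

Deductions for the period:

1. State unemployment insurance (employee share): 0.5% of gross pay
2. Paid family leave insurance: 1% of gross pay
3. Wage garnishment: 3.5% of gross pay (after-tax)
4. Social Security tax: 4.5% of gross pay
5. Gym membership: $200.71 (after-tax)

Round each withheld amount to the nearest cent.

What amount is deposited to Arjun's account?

Social Security tax: $3232.31 × 0.045 = $145.45
State unemployment insurance (employee share): $3232.31 × 0.005 = $16.16
Paid family leave insurance: $3232.31 × 0.01 = $32.32
Gym membership: $200.71
Wage garnishment: $3232.31 × 0.035 = $113.13
Total deductions = $145.45 + $16.16 + $32.32 + $200.71 + $113.13 = $507.77
Net pay = $3232.31 − $507.77 = $2724.54

$2724.54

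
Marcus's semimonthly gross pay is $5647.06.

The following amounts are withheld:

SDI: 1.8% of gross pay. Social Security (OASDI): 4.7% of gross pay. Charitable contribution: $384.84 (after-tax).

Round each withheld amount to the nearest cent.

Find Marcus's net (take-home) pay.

$4895.16

Social Security (OASDI): $5647.06 × 0.047 = $265.41
SDI: $5647.06 × 0.018 = $101.65
Charitable contribution: $384.84
Total deductions = $265.41 + $101.65 + $384.84 = $751.90
Net pay = $5647.06 − $751.90 = $4895.16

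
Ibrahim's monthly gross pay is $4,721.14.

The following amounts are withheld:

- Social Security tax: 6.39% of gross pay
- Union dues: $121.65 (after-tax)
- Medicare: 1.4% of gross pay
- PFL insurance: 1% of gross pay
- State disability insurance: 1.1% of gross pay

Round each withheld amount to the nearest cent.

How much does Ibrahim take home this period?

$4,132.57

State disability insurance: $4,721.14 × 0.011 = $51.93
PFL insurance: $4,721.14 × 0.01 = $47.21
Medicare: $4,721.14 × 0.014 = $66.10
Social Security tax: $4,721.14 × 0.0639 = $301.68
Union dues: $121.65
Total deductions = $51.93 + $47.21 + $66.10 + $301.68 + $121.65 = $588.57
Net pay = $4,721.14 − $588.57 = $4,132.57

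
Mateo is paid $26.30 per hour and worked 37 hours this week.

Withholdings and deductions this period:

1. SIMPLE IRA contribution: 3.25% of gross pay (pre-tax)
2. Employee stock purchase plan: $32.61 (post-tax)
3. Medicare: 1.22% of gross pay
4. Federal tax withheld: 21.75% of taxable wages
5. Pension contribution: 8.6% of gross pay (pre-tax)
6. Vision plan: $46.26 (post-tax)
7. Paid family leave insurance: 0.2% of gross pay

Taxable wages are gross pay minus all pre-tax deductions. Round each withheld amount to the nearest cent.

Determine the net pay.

Gross pay: 37 × $26.30 = $973.10
SIMPLE IRA contribution: $973.10 × 0.0325 = $31.63
Pension contribution: $973.10 × 0.086 = $83.69
Pre-tax total = $31.63 + $83.69 = $115.32
Taxable wages = $973.10 − $115.32 = $857.78
Federal tax withheld: $857.78 × 0.2175 = $186.57
Medicare: $973.10 × 0.0122 = $11.87
Paid family leave insurance: $973.10 × 0.002 = $1.95
Vision plan: $46.26
Employee stock purchase plan: $32.61
Total deductions = $31.63 + $83.69 + $186.57 + $11.87 + $1.95 + $46.26 + $32.61 = $394.58
Net pay = $973.10 − $394.58 = $578.52

$578.52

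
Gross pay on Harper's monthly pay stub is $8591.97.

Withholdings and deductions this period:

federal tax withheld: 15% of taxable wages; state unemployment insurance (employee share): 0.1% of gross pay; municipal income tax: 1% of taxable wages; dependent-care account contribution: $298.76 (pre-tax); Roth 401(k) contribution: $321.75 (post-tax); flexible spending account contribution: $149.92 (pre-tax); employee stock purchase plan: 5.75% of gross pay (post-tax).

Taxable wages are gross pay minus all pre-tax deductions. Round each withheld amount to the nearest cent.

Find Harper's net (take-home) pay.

$6015.99

Flexible spending account contribution: $149.92
Dependent-care account contribution: $298.76
Pre-tax total = $149.92 + $298.76 = $448.68
Taxable wages = $8591.97 − $448.68 = $8143.29
Federal tax withheld: $8143.29 × 0.15 = $1221.49
Municipal income tax: $8143.29 × 0.01 = $81.43
State unemployment insurance (employee share): $8591.97 × 0.001 = $8.59
Employee stock purchase plan: $8591.97 × 0.0575 = $494.04
Roth 401(k) contribution: $321.75
Total deductions = $149.92 + $298.76 + $1221.49 + $81.43 + $8.59 + $494.04 + $321.75 = $2575.98
Net pay = $8591.97 − $2575.98 = $6015.99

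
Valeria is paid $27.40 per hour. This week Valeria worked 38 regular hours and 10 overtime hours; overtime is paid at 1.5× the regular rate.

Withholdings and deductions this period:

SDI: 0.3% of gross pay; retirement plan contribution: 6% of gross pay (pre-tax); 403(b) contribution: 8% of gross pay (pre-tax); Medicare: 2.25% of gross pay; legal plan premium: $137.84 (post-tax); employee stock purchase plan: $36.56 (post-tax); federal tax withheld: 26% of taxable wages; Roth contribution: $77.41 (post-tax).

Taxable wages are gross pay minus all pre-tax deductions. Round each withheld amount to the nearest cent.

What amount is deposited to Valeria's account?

$635.34

Regular pay: 38 × $27.40 = $1041.20
Overtime pay: 10 × $27.40 × 1.5 = $411.00
Gross pay = $1041.20 + $411.00 = $1452.20
Retirement plan contribution: $1452.20 × 0.06 = $87.13
403(b) contribution: $1452.20 × 0.08 = $116.18
Pre-tax total = $87.13 + $116.18 = $203.31
Taxable wages = $1452.20 − $203.31 = $1248.89
Federal tax withheld: $1248.89 × 0.26 = $324.71
Medicare: $1452.20 × 0.0225 = $32.67
SDI: $1452.20 × 0.003 = $4.36
Legal plan premium: $137.84
Roth contribution: $77.41
Employee stock purchase plan: $36.56
Total deductions = $87.13 + $116.18 + $324.71 + $32.67 + $4.36 + $137.84 + $77.41 + $36.56 = $816.86
Net pay = $1452.20 − $816.86 = $635.34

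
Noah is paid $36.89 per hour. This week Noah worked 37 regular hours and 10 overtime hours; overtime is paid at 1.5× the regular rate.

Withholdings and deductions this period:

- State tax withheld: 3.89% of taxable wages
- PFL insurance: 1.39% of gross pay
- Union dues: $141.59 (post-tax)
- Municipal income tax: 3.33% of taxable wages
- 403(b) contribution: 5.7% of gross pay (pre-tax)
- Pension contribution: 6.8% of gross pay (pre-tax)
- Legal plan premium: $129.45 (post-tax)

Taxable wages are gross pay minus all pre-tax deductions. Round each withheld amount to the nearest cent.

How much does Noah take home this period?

$1,259.62

Regular pay: 37 × $36.89 = $1,364.93
Overtime pay: 10 × $36.89 × 1.5 = $553.35
Gross pay = $1,364.93 + $553.35 = $1,918.28
403(b) contribution: $1,918.28 × 0.057 = $109.34
Pension contribution: $1,918.28 × 0.068 = $130.44
Pre-tax total = $109.34 + $130.44 = $239.78
Taxable wages = $1,918.28 − $239.78 = $1,678.50
Municipal income tax: $1,678.50 × 0.0333 = $55.89
State tax withheld: $1,678.50 × 0.0389 = $65.29
PFL insurance: $1,918.28 × 0.0139 = $26.66
Union dues: $141.59
Legal plan premium: $129.45
Total deductions = $109.34 + $130.44 + $55.89 + $65.29 + $26.66 + $141.59 + $129.45 = $658.66
Net pay = $1,918.28 − $658.66 = $1,259.62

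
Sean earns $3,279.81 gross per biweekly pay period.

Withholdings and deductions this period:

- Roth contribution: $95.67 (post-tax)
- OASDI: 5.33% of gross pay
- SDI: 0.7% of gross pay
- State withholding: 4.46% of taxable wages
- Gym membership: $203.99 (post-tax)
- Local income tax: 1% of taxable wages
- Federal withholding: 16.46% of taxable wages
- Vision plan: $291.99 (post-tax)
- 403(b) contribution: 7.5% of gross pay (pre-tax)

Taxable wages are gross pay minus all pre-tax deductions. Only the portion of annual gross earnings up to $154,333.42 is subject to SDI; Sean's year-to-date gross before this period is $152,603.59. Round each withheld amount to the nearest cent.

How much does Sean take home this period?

403(b) contribution: $3,279.81 × 0.075 = $245.99
Taxable wages = $3,279.81 − $245.99 = $3,033.82
State withholding: $3,033.82 × 0.0446 = $135.31
Local income tax: $3,033.82 × 0.01 = $30.34
Federal withholding: $3,033.82 × 0.1646 = $499.37
OASDI: $3,279.81 × 0.0533 = $174.81
SDI: only $154,333.42 − $152,603.59 = $1,729.83 of this check is subject → $1,729.83 × 0.007 = $12.11
Roth contribution: $95.67
Gym membership: $203.99
Vision plan: $291.99
Total deductions = $245.99 + $135.31 + $30.34 + $499.37 + $174.81 + $12.11 + $95.67 + $203.99 + $291.99 = $1,689.58
Net pay = $3,279.81 − $1,689.58 = $1,590.23

$1,590.23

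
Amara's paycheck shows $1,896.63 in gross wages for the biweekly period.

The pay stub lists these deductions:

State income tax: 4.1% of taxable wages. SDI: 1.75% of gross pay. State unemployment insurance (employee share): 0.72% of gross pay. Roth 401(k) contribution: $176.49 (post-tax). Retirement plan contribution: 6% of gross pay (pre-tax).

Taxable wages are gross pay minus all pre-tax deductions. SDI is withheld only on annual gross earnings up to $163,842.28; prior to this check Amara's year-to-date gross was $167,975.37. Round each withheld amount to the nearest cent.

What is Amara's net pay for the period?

$1,519.58

Retirement plan contribution: $1,896.63 × 0.06 = $113.80
Taxable wages = $1,896.63 − $113.80 = $1,782.83
State income tax: $1,782.83 × 0.041 = $73.10
State unemployment insurance (employee share): $1,896.63 × 0.0072 = $13.66
SDI: annual cap $163,842.28 already reached (YTD $167,975.37), so $0.00
Roth 401(k) contribution: $176.49
Total deductions = $113.80 + $73.10 + $13.66 + $0.00 + $176.49 = $377.05
Net pay = $1,896.63 − $377.05 = $1,519.58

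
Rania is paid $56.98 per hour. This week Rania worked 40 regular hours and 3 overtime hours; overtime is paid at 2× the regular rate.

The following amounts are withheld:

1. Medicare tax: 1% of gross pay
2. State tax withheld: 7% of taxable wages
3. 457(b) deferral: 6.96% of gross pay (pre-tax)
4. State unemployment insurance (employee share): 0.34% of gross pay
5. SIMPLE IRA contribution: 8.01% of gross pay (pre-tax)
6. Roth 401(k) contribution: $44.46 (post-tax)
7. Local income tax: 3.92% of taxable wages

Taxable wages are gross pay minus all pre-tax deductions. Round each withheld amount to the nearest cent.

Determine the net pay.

$1905.74

Regular pay: 40 × $56.98 = $2279.20
Overtime pay: 3 × $56.98 × 2 = $341.88
Gross pay = $2279.20 + $341.88 = $2621.08
457(b) deferral: $2621.08 × 0.0696 = $182.43
SIMPLE IRA contribution: $2621.08 × 0.0801 = $209.95
Pre-tax total = $182.43 + $209.95 = $392.38
Taxable wages = $2621.08 − $392.38 = $2228.70
State tax withheld: $2228.70 × 0.07 = $156.01
Local income tax: $2228.70 × 0.0392 = $87.37
Medicare tax: $2621.08 × 0.01 = $26.21
State unemployment insurance (employee share): $2621.08 × 0.0034 = $8.91
Roth 401(k) contribution: $44.46
Total deductions = $182.43 + $209.95 + $156.01 + $87.37 + $26.21 + $8.91 + $44.46 = $715.34
Net pay = $2621.08 − $715.34 = $1905.74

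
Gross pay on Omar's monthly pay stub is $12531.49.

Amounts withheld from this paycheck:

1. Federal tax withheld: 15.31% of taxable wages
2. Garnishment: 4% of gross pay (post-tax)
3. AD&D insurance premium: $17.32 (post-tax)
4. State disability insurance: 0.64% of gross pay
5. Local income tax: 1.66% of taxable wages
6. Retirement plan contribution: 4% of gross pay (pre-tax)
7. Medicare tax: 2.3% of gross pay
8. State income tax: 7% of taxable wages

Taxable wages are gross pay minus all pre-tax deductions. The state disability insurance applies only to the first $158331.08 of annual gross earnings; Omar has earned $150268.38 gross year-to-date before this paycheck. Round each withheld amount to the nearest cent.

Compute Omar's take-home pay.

$8288.18

Retirement plan contribution: $12531.49 × 0.04 = $501.26
Taxable wages = $12531.49 − $501.26 = $12030.23
Local income tax: $12030.23 × 0.0166 = $199.70
State income tax: $12030.23 × 0.07 = $842.12
Federal tax withheld: $12030.23 × 0.1531 = $1841.83
Medicare tax: $12531.49 × 0.023 = $288.22
State disability insurance: only $158331.08 − $150268.38 = $8062.70 of this check is subject → $8062.70 × 0.0064 = $51.60
AD&D insurance premium: $17.32
Garnishment: $12531.49 × 0.04 = $501.26
Total deductions = $501.26 + $199.70 + $842.12 + $1841.83 + $288.22 + $51.60 + $17.32 + $501.26 = $4243.31
Net pay = $12531.49 − $4243.31 = $8288.18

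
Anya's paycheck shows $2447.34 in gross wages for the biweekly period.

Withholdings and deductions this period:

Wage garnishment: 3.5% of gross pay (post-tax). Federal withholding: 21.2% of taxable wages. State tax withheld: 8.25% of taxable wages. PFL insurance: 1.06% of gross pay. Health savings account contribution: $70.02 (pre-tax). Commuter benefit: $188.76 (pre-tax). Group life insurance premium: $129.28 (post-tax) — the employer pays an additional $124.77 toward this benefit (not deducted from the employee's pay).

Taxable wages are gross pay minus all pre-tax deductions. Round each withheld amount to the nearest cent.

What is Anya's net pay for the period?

$1303.15

Health savings account contribution: $70.02
Commuter benefit: $188.76
Pre-tax total = $70.02 + $188.76 = $258.78
Taxable wages = $2447.34 − $258.78 = $2188.56
State tax withheld: $2188.56 × 0.0825 = $180.56
Federal withholding: $2188.56 × 0.212 = $463.97
PFL insurance: $2447.34 × 0.0106 = $25.94
Wage garnishment: $2447.34 × 0.035 = $85.66
Group life insurance premium: $129.28
(Employer's $124.77 toward group life insurance premium is not withheld from the employee.)
Total deductions = $70.02 + $188.76 + $180.56 + $463.97 + $25.94 + $85.66 + $129.28 = $1144.19
Net pay = $2447.34 − $1144.19 = $1303.15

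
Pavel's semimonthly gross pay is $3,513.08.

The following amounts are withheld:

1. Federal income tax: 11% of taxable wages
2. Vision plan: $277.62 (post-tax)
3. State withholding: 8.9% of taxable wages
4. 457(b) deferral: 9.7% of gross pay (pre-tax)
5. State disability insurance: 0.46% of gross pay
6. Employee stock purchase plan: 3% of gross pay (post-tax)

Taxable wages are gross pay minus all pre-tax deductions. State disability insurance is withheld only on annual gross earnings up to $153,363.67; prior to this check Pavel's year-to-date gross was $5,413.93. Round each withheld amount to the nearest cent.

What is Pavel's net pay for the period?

457(b) deferral: $3,513.08 × 0.097 = $340.77
Taxable wages = $3,513.08 − $340.77 = $3,172.31
State withholding: $3,172.31 × 0.089 = $282.34
Federal income tax: $3,172.31 × 0.11 = $348.95
State disability insurance: cap not yet reached, full $3,513.08 is subject → $3,513.08 × 0.0046 = $16.16
Vision plan: $277.62
Employee stock purchase plan: $3,513.08 × 0.03 = $105.39
Total deductions = $340.77 + $282.34 + $348.95 + $16.16 + $277.62 + $105.39 = $1,371.23
Net pay = $3,513.08 − $1,371.23 = $2,141.85

$2,141.85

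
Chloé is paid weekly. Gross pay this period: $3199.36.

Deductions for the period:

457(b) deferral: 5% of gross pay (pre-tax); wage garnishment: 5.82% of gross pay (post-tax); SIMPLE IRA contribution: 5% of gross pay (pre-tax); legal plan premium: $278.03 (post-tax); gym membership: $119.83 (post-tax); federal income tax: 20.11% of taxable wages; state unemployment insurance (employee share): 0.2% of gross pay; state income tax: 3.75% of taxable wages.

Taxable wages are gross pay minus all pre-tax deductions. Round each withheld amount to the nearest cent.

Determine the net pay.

457(b) deferral: $3199.36 × 0.05 = $159.97
SIMPLE IRA contribution: $3199.36 × 0.05 = $159.97
Pre-tax total = $159.97 + $159.97 = $319.94
Taxable wages = $3199.36 − $319.94 = $2879.42
Federal income tax: $2879.42 × 0.2011 = $579.05
State income tax: $2879.42 × 0.0375 = $107.98
State unemployment insurance (employee share): $3199.36 × 0.002 = $6.40
Legal plan premium: $278.03
Gym membership: $119.83
Wage garnishment: $3199.36 × 0.0582 = $186.20
Total deductions = $159.97 + $159.97 + $579.05 + $107.98 + $6.40 + $278.03 + $119.83 + $186.20 = $1597.43
Net pay = $3199.36 − $1597.43 = $1601.93

$1601.93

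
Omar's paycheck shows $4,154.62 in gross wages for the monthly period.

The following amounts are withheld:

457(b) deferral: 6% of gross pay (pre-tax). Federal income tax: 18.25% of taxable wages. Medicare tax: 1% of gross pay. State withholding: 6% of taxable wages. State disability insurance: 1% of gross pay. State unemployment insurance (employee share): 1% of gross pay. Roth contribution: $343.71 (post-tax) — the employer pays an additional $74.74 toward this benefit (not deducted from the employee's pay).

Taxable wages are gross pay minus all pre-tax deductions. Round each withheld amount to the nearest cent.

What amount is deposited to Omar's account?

$2,489.94

457(b) deferral: $4,154.62 × 0.06 = $249.28
Taxable wages = $4,154.62 − $249.28 = $3,905.34
State withholding: $3,905.34 × 0.06 = $234.32
Federal income tax: $3,905.34 × 0.1825 = $712.72
State unemployment insurance (employee share): $4,154.62 × 0.01 = $41.55
State disability insurance: $4,154.62 × 0.01 = $41.55
Medicare tax: $4,154.62 × 0.01 = $41.55
Roth contribution: $343.71
(Employer's $74.74 toward Roth contribution is not withheld from the employee.)
Total deductions = $249.28 + $234.32 + $712.72 + $41.55 + $41.55 + $41.55 + $343.71 = $1,664.68
Net pay = $4,154.62 − $1,664.68 = $2,489.94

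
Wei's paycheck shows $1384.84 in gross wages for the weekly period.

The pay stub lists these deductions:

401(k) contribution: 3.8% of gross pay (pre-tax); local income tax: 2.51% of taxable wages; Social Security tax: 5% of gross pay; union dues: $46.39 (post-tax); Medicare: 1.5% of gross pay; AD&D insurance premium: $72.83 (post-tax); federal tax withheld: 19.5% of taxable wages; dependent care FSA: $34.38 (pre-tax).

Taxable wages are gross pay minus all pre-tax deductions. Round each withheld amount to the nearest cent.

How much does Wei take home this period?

$802.95

Dependent care FSA: $34.38
401(k) contribution: $1384.84 × 0.038 = $52.62
Pre-tax total = $34.38 + $52.62 = $87.00
Taxable wages = $1384.84 − $87.00 = $1297.84
Federal tax withheld: $1297.84 × 0.195 = $253.08
Local income tax: $1297.84 × 0.0251 = $32.58
Social Security tax: $1384.84 × 0.05 = $69.24
Medicare: $1384.84 × 0.015 = $20.77
Union dues: $46.39
AD&D insurance premium: $72.83
Total deductions = $34.38 + $52.62 + $253.08 + $32.58 + $69.24 + $20.77 + $46.39 + $72.83 = $581.89
Net pay = $1384.84 − $581.89 = $802.95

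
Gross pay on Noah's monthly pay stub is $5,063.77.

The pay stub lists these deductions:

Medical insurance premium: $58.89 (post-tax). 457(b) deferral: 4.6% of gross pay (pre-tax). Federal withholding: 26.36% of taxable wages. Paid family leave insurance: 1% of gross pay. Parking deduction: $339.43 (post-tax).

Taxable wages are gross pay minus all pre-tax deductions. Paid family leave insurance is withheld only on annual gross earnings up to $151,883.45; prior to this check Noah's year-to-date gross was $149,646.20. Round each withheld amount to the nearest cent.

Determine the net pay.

457(b) deferral: $5,063.77 × 0.046 = $232.93
Taxable wages = $5,063.77 − $232.93 = $4,830.84
Federal withholding: $4,830.84 × 0.2636 = $1,273.41
Paid family leave insurance: only $151,883.45 − $149,646.20 = $2,237.25 of this check is subject → $2,237.25 × 0.01 = $22.37
Medical insurance premium: $58.89
Parking deduction: $339.43
Total deductions = $232.93 + $1,273.41 + $22.37 + $58.89 + $339.43 = $1,927.03
Net pay = $5,063.77 − $1,927.03 = $3,136.74

$3,136.74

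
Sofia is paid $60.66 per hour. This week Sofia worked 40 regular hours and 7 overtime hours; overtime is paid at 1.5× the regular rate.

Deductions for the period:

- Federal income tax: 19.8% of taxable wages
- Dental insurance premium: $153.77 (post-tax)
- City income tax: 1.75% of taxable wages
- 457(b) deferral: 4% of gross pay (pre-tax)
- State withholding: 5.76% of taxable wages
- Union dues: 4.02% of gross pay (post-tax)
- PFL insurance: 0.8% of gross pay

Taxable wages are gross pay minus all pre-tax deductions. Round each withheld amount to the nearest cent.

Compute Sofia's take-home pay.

Regular pay: 40 × $60.66 = $2,426.40
Overtime pay: 7 × $60.66 × 1.5 = $636.93
Gross pay = $2,426.40 + $636.93 = $3,063.33
457(b) deferral: $3,063.33 × 0.04 = $122.53
Taxable wages = $3,063.33 − $122.53 = $2,940.80
Federal income tax: $2,940.80 × 0.198 = $582.28
State withholding: $2,940.80 × 0.0576 = $169.39
City income tax: $2,940.80 × 0.0175 = $51.46
PFL insurance: $3,063.33 × 0.008 = $24.51
Union dues: $3,063.33 × 0.0402 = $123.15
Dental insurance premium: $153.77
Total deductions = $122.53 + $582.28 + $169.39 + $51.46 + $24.51 + $123.15 + $153.77 = $1,227.09
Net pay = $3,063.33 − $1,227.09 = $1,836.24

$1,836.24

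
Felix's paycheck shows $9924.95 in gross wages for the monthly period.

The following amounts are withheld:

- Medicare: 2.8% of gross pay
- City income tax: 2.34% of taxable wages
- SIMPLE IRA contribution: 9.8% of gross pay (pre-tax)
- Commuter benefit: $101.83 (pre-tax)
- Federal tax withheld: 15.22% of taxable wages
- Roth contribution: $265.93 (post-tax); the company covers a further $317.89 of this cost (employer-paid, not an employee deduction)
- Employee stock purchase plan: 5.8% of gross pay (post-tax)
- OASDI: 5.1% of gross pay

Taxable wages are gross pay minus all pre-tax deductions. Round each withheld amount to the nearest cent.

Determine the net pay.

Commuter benefit: $101.83
SIMPLE IRA contribution: $9924.95 × 0.098 = $972.65
Pre-tax total = $101.83 + $972.65 = $1074.48
Taxable wages = $9924.95 − $1074.48 = $8850.47
City income tax: $8850.47 × 0.0234 = $207.10
Federal tax withheld: $8850.47 × 0.1522 = $1347.04
OASDI: $9924.95 × 0.051 = $506.17
Medicare: $9924.95 × 0.028 = $277.90
Employee stock purchase plan: $9924.95 × 0.058 = $575.65
Roth contribution: $265.93
(Employer's $317.89 toward Roth contribution is not withheld from the employee.)
Total deductions = $101.83 + $972.65 + $207.10 + $1347.04 + $506.17 + $277.90 + $575.65 + $265.93 = $4254.27
Net pay = $9924.95 − $4254.27 = $5670.68

$5670.68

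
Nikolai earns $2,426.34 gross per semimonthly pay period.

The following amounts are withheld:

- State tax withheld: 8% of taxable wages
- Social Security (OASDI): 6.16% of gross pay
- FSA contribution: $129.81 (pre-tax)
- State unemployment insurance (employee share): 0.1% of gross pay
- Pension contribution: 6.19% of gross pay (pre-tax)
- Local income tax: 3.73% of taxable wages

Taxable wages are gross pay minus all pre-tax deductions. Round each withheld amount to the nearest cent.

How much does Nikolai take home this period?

Pension contribution: $2,426.34 × 0.0619 = $150.19
FSA contribution: $129.81
Pre-tax total = $150.19 + $129.81 = $280.00
Taxable wages = $2,426.34 − $280.00 = $2,146.34
Local income tax: $2,146.34 × 0.0373 = $80.06
State tax withheld: $2,146.34 × 0.08 = $171.71
Social Security (OASDI): $2,426.34 × 0.0616 = $149.46
State unemployment insurance (employee share): $2,426.34 × 0.001 = $2.43
Total deductions = $150.19 + $129.81 + $80.06 + $171.71 + $149.46 + $2.43 = $683.66
Net pay = $2,426.34 − $683.66 = $1,742.68

$1,742.68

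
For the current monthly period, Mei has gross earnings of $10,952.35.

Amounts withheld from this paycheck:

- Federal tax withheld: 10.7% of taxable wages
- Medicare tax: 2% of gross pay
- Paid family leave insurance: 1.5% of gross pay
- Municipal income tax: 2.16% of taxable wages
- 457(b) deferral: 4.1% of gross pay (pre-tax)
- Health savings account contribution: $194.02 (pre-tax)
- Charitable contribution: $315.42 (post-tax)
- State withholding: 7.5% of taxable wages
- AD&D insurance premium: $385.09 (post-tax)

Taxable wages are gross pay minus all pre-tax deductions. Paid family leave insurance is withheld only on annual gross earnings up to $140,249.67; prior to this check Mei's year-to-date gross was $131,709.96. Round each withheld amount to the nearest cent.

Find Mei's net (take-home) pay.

$7,162.65

Health savings account contribution: $194.02
457(b) deferral: $10,952.35 × 0.041 = $449.05
Pre-tax total = $194.02 + $449.05 = $643.07
Taxable wages = $10,952.35 − $643.07 = $10,309.28
Federal tax withheld: $10,309.28 × 0.107 = $1,103.09
State withholding: $10,309.28 × 0.075 = $773.20
Municipal income tax: $10,309.28 × 0.0216 = $222.68
Paid family leave insurance: only $140,249.67 − $131,709.96 = $8,539.71 of this check is subject → $8,539.71 × 0.015 = $128.10
Medicare tax: $10,952.35 × 0.02 = $219.05
AD&D insurance premium: $385.09
Charitable contribution: $315.42
Total deductions = $194.02 + $449.05 + $1,103.09 + $773.20 + $222.68 + $128.10 + $219.05 + $385.09 + $315.42 = $3,789.70
Net pay = $10,952.35 − $3,789.70 = $7,162.65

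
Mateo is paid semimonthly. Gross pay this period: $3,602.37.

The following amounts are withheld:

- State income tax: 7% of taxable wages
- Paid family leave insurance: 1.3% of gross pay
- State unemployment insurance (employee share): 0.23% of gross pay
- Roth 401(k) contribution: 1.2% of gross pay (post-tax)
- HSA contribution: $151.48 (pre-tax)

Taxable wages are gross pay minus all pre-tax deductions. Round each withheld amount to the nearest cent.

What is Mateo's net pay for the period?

$3,110.98

HSA contribution: $151.48
Taxable wages = $3,602.37 − $151.48 = $3,450.89
State income tax: $3,450.89 × 0.07 = $241.56
State unemployment insurance (employee share): $3,602.37 × 0.0023 = $8.29
Paid family leave insurance: $3,602.37 × 0.013 = $46.83
Roth 401(k) contribution: $3,602.37 × 0.012 = $43.23
Total deductions = $151.48 + $241.56 + $8.29 + $46.83 + $43.23 = $491.39
Net pay = $3,602.37 − $491.39 = $3,110.98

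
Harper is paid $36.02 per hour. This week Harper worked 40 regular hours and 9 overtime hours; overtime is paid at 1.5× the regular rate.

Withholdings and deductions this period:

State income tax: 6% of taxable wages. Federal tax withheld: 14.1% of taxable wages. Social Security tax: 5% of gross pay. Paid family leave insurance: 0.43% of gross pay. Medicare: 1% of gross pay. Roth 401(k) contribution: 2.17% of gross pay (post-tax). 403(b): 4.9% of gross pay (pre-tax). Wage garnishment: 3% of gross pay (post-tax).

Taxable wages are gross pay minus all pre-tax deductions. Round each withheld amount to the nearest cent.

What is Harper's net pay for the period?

$1240.74

Regular pay: 40 × $36.02 = $1440.80
Overtime pay: 9 × $36.02 × 1.5 = $486.27
Gross pay = $1440.80 + $486.27 = $1927.07
403(b): $1927.07 × 0.049 = $94.43
Taxable wages = $1927.07 − $94.43 = $1832.64
State income tax: $1832.64 × 0.06 = $109.96
Federal tax withheld: $1832.64 × 0.141 = $258.40
Paid family leave insurance: $1927.07 × 0.0043 = $8.29
Medicare: $1927.07 × 0.01 = $19.27
Social Security tax: $1927.07 × 0.05 = $96.35
Wage garnishment: $1927.07 × 0.03 = $57.81
Roth 401(k) contribution: $1927.07 × 0.0217 = $41.82
Total deductions = $94.43 + $109.96 + $258.40 + $8.29 + $19.27 + $96.35 + $57.81 + $41.82 = $686.33
Net pay = $1927.07 − $686.33 = $1240.74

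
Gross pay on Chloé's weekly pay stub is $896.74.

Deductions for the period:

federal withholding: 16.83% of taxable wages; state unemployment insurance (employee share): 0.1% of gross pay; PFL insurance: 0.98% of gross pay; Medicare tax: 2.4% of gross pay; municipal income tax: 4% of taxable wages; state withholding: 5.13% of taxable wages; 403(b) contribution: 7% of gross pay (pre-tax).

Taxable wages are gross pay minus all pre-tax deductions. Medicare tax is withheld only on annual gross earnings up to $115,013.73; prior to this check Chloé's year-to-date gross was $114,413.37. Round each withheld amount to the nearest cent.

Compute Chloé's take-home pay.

403(b) contribution: $896.74 × 0.07 = $62.77
Taxable wages = $896.74 − $62.77 = $833.97
State withholding: $833.97 × 0.0513 = $42.78
Federal withholding: $833.97 × 0.1683 = $140.36
Municipal income tax: $833.97 × 0.04 = $33.36
State unemployment insurance (employee share): $896.74 × 0.001 = $0.90
Medicare tax: only $115,013.73 − $114,413.37 = $600.36 of this check is subject → $600.36 × 0.024 = $14.41
PFL insurance: $896.74 × 0.0098 = $8.79
Total deductions = $62.77 + $42.78 + $140.36 + $33.36 + $0.90 + $14.41 + $8.79 = $303.37
Net pay = $896.74 − $303.37 = $593.37

$593.37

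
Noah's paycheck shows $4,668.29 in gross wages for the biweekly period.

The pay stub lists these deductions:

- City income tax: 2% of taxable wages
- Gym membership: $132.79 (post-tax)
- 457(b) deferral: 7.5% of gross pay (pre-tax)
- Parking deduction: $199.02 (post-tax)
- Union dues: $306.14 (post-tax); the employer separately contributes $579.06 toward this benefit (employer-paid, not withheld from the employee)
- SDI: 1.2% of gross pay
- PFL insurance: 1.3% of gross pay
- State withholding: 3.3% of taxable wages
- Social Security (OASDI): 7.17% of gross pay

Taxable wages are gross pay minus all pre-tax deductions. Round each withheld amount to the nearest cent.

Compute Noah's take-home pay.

$2,999.93

457(b) deferral: $4,668.29 × 0.075 = $350.12
Taxable wages = $4,668.29 − $350.12 = $4,318.17
City income tax: $4,318.17 × 0.02 = $86.36
State withholding: $4,318.17 × 0.033 = $142.50
SDI: $4,668.29 × 0.012 = $56.02
PFL insurance: $4,668.29 × 0.013 = $60.69
Social Security (OASDI): $4,668.29 × 0.0717 = $334.72
Parking deduction: $199.02
Gym membership: $132.79
Union dues: $306.14
(Employer's $579.06 toward union dues is not withheld from the employee.)
Total deductions = $350.12 + $86.36 + $142.50 + $56.02 + $60.69 + $334.72 + $199.02 + $132.79 + $306.14 = $1,668.36
Net pay = $4,668.29 − $1,668.36 = $2,999.93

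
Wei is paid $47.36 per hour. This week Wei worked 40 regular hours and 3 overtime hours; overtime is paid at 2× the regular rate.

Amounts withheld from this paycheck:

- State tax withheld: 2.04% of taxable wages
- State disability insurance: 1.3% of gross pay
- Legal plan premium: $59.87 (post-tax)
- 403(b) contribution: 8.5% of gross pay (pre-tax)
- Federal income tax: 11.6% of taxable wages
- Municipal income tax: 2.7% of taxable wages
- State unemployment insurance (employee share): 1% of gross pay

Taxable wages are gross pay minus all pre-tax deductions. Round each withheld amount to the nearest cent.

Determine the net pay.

Regular pay: 40 × $47.36 = $1894.40
Overtime pay: 3 × $47.36 × 2 = $284.16
Gross pay = $1894.40 + $284.16 = $2178.56
403(b) contribution: $2178.56 × 0.085 = $185.18
Taxable wages = $2178.56 − $185.18 = $1993.38
Municipal income tax: $1993.38 × 0.027 = $53.82
Federal income tax: $1993.38 × 0.116 = $231.23
State tax withheld: $1993.38 × 0.0204 = $40.66
State disability insurance: $2178.56 × 0.013 = $28.32
State unemployment insurance (employee share): $2178.56 × 0.01 = $21.79
Legal plan premium: $59.87
Total deductions = $185.18 + $53.82 + $231.23 + $40.66 + $28.32 + $21.79 + $59.87 = $620.87
Net pay = $2178.56 − $620.87 = $1557.69

$1557.69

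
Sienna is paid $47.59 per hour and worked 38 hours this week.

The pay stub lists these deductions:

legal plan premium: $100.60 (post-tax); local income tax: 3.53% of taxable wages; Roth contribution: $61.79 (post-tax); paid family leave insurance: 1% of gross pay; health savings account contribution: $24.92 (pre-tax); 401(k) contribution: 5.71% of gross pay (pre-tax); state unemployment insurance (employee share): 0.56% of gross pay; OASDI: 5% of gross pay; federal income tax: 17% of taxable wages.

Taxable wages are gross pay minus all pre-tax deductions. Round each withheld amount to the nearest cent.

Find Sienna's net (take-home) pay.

$1,054.27

Gross pay: 38 × $47.59 = $1,808.42
401(k) contribution: $1,808.42 × 0.0571 = $103.26
Health savings account contribution: $24.92
Pre-tax total = $103.26 + $24.92 = $128.18
Taxable wages = $1,808.42 − $128.18 = $1,680.24
Local income tax: $1,680.24 × 0.0353 = $59.31
Federal income tax: $1,680.24 × 0.17 = $285.64
OASDI: $1,808.42 × 0.05 = $90.42
Paid family leave insurance: $1,808.42 × 0.01 = $18.08
State unemployment insurance (employee share): $1,808.42 × 0.0056 = $10.13
Legal plan premium: $100.60
Roth contribution: $61.79
Total deductions = $103.26 + $24.92 + $59.31 + $285.64 + $90.42 + $18.08 + $10.13 + $100.60 + $61.79 = $754.15
Net pay = $1,808.42 − $754.15 = $1,054.27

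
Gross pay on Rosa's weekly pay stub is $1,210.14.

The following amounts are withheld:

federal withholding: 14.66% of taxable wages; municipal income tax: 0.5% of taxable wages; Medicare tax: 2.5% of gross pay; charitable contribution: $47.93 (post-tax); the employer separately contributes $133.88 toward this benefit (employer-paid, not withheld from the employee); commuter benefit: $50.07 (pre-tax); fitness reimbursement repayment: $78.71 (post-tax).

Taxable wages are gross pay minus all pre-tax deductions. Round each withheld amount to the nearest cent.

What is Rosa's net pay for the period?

Commuter benefit: $50.07
Taxable wages = $1,210.14 − $50.07 = $1,160.07
Municipal income tax: $1,160.07 × 0.005 = $5.80
Federal withholding: $1,160.07 × 0.1466 = $170.07
Medicare tax: $1,210.14 × 0.025 = $30.25
Fitness reimbursement repayment: $78.71
Charitable contribution: $47.93
(Employer's $133.88 toward charitable contribution is not withheld from the employee.)
Total deductions = $50.07 + $5.80 + $170.07 + $30.25 + $78.71 + $47.93 = $382.83
Net pay = $1,210.14 − $382.83 = $827.31

$827.31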